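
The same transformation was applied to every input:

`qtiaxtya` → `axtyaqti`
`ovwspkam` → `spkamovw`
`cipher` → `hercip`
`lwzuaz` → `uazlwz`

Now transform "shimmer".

Looking at the pairs, the operation is to move the first 3 characters to the end (rotate left by 3).
So "shimmer" becomes "mmershi".

mmershi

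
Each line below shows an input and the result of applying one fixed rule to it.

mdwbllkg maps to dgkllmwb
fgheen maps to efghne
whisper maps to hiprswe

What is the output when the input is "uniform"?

imnoruf

Looking at the pairs, the operation is to sort the characters into alphabetical order, then move the first character to the end.
For "uniform", step one produces "fimnoru"; step two turns that into "imnoruf".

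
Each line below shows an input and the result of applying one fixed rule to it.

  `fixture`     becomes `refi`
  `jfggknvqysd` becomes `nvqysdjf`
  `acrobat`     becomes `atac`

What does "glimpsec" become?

secgl

The pattern: move the first 2 characters to the end (rotate left by 2), then delete the first 3 characters.
Working it through for "glimpsec": intermediate "impsecgl", final "secgl".
(Check on "jfggknvqysd": → "ggknvqysdjf" → "nvqysdjf" ✓)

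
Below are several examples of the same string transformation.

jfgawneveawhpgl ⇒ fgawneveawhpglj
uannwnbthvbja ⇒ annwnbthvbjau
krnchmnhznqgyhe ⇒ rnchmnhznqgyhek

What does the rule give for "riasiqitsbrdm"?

iasiqitsbrdmr

Looking at the pairs, the operation is to move the first character to the end.
"riasiqitsbrdm" → "iasiqitsbrdmr".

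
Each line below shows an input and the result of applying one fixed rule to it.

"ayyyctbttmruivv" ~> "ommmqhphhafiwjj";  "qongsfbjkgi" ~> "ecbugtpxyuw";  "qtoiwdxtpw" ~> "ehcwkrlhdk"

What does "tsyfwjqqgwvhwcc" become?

The pattern: shift every letter 12 places backward in the alphabet (wrapping around).
For "tsyfwjqqgwvhwcc" the result is "hgmtkxeeukjvkqq".

hgmtkxeeukjvkqq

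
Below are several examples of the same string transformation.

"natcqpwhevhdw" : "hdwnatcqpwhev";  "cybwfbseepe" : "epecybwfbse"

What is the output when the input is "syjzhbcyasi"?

What's happening: move the last 3 characters to the front (rotate right by 3).
Applying that to "syjzhbcyasi" gives "asisyjzhbcy".

asisyjzhbcy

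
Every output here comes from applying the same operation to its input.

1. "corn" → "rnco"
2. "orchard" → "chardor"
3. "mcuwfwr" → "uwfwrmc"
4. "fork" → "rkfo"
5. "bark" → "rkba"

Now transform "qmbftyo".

bftyoqm

In each case the input is transformed by: move the first 2 characters to the end (rotate left by 2).
For "qmbftyo" the result is "bftyoqm".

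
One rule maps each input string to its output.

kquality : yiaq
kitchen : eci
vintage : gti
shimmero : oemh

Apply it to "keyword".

rwe

Each output is the input with this applied: keep every other character starting from the second (positions 2nd, 4th, 6th, ...), then reverse the string.
For "keyword", step one produces "ewr"; step two turns that into "rwe".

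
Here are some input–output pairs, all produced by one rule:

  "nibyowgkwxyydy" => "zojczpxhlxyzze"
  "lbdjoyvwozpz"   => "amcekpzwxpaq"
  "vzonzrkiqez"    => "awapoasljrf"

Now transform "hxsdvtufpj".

Each output is the input with this applied: move the last character to the front, then shift every letter 1 place forward in the alphabet (wrapping around).
On "hxsdvtufpj" that produces "kiytewuvgq".

kiytewuvgq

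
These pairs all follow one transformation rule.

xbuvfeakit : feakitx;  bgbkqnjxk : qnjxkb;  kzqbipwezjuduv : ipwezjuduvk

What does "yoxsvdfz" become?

vdfzy

Looking at the pairs, the operation is to move the first character to the end, then delete the first 3 characters.
Applying both steps to "yoxsvdfz": "oxsvdfzy", then "vdfzy".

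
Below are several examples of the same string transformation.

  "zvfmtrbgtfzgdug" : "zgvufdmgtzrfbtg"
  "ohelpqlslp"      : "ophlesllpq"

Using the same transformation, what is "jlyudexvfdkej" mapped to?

jjleykuddfevx

Rule — take characters alternately from the front and the back (1st, last, 2nd, 2nd-last, ...).
Applying that to "jlyudexvfdkej" gives "jjleykuddfevx".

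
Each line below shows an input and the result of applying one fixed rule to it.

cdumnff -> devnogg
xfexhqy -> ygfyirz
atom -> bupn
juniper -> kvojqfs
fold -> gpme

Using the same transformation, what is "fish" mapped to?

gjti

The transformation: shift every letter 1 place forward in the alphabet (wrapping around).
So "fish" becomes "gjti".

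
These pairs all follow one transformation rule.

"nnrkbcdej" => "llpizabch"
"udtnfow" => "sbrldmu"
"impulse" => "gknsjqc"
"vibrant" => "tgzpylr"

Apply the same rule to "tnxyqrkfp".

rlvwopidn

The transformation: shift every letter 2 places backward in the alphabet (wrapping around).
Doing the same to "tnxyqrkfp": "rlvwopidn".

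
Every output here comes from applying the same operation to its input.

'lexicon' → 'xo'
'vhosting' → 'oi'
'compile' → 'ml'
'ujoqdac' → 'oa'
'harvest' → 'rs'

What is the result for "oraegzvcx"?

azx

In each case the input is transformed by: keep one character in every 3, starting at position 3 (positions 3rd, 6th, 9th, ...).
For "oraegzvcx" the result is "azx".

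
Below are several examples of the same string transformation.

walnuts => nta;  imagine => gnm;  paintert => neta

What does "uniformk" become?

frkn

Each output is the input with this applied: keep every other character starting from the second (positions 2nd, 4th, 6th, ...), then move the first character to the end.
On "uniformk": the first step gives "nfrk", and the second then gives "frkn".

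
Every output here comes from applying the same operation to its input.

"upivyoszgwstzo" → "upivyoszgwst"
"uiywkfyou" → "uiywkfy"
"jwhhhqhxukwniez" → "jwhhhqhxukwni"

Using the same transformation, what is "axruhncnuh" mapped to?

axruhncn

In each case the input is transformed by: delete the last 2 characters.
On "axruhncnuh" that produces "axruhncn".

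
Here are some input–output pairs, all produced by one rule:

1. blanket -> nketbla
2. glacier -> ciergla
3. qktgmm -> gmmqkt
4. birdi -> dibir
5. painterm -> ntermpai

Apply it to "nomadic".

Looking at the pairs, the operation is to move the first 3 characters to the end (rotate left by 3).
"nomadic" → "adicnom".

adicnom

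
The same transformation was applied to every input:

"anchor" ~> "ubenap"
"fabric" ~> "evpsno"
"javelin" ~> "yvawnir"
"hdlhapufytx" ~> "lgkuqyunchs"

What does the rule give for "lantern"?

The rule is to shift every letter 13 places forward in the alphabet (wrapping around) — i.e. ROT13, then move the last 3 characters to the front (rotate right by 3).
Working it through for "lantern": intermediate "ynagrea", final "reaynag".

reaynag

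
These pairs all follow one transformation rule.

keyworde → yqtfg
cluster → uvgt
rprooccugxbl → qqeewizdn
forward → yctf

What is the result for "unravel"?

Looking at the pairs, the operation is to shift every letter 2 places forward in the alphabet (wrapping around), then delete the first 3 characters.
Applying both steps to "unravel": "wptcxgn", then "cxgn".

cxgn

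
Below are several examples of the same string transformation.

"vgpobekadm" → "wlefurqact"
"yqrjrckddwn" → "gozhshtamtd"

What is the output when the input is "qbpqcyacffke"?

rggfossqvvua

In each case the input is transformed by: swap each adjacent pair of characters (1↔2, 3↔4, ...), then shift every letter 10 places backward in the alphabet (wrapping around).
So "qbpqcyacffke" becomes "rggfossqvvua".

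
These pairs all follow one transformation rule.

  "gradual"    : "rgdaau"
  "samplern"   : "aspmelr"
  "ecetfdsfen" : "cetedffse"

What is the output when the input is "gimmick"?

igmmci

The pattern: delete the last character, then swap each adjacent pair of characters (1↔2, 3↔4, ...).
On "gimmick" that produces "igmmci".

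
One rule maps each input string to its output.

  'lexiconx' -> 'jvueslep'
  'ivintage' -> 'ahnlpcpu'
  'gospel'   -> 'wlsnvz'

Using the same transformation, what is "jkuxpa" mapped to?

The pattern: shift every letter 7 places forward in the alphabet (wrapping around), then swap the front and back halves of the string.
"jkuxpa" → "qrbewh" → "ewhqrb".

ewhqrb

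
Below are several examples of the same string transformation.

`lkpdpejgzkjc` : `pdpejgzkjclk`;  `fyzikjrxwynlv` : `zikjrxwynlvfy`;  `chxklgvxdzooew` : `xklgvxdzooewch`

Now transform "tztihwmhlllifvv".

tihwmhlllifvvtz

The transformation: move the first 2 characters to the end (rotate left by 2).
Doing the same to "tztihwmhlllifvv": "tihwmhlllifvvtz".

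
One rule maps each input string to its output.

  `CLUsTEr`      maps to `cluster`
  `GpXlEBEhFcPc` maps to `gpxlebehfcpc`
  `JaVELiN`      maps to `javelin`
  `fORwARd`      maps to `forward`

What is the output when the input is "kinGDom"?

kingdom

The rule is to convert every letter to lowercase.
Applying that to "kinGDom" gives "kingdom".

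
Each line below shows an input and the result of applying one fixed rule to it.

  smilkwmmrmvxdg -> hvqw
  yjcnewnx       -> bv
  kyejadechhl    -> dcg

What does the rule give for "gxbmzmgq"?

al

What's happening: keep one character in every 3, starting at position 3 (positions 3rd, 6th, 9th, ...), then shift every letter 1 place backward in the alphabet (wrapping around).
Working it through for "gxbmzmgq": intermediate "bm", final "al".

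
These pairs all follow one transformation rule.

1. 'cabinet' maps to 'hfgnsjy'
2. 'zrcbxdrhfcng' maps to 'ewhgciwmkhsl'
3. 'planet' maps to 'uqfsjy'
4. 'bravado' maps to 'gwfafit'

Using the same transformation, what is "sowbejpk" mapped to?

xtbgjoup

The rule is to shift every letter 5 places forward in the alphabet (wrapping around).
Applying that to "sowbejpk" gives "xtbgjoup".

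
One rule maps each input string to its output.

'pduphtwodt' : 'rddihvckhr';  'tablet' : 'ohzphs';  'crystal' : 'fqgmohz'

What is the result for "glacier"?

Each output is the input with this applied: swap each adjacent pair of characters (1↔2, 3↔4, ...), then shift every letter 12 places backward in the alphabet (wrapping around).
For "glacier", step one produces "lgcaeir"; step two turns that into "zuqoswf".

zuqoswf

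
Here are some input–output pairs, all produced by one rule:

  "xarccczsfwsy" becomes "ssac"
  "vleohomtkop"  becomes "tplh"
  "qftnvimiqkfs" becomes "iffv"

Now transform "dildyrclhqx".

What's happening: keep one character in every 3, starting at position 2 (positions 2nd, 5th, 8th, ...), then move the first 2 characters to the end (rotate left by 2).
For "dildyrclhqx" the result is "lxiy".

lxiy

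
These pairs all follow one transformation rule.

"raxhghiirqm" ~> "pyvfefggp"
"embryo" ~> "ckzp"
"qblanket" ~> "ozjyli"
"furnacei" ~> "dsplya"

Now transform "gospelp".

emqnc

What's happening: delete the last 2 characters, then shift every letter 2 places backward in the alphabet (wrapping around).
Starting from "gospelp": after the first operation, "gospe"; after the second, "emqnc".
(Check on "raxhghiirqm": → "raxhghiir" → "pyvfefggp" ✓)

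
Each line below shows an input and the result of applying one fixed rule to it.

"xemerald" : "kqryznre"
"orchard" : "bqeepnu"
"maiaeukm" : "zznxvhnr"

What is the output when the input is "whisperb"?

jouevrfc

Rule — shift every letter 13 places forward in the alphabet (wrapping around) — i.e. ROT13, then take characters alternately from the front and the back (1st, last, 2nd, 2nd-last, ...).
On "whisperb": the first step gives "juvfcreo", and the second then gives "jouevrfc".
(Check on "maiaeukm": → "znvnrhxz" → "zznxvhnr" ✓)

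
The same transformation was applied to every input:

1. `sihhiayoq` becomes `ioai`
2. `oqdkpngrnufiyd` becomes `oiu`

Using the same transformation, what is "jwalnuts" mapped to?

au

Looking at the pairs, the operation is to take characters alternately from the front and the back (1st, last, 2nd, 2nd-last, ...), then keep only the vowels.
On "jwalnuts": the first step gives "jswtauln", and the second then gives "au".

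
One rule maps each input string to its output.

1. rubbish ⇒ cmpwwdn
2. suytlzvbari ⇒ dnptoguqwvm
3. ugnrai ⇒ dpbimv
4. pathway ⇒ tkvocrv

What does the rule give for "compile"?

The pattern: shift every letter 5 places backward in the alphabet (wrapping around), then move the last character to the front.
For "compile" the result is "zxjhkdg".

zxjhkdg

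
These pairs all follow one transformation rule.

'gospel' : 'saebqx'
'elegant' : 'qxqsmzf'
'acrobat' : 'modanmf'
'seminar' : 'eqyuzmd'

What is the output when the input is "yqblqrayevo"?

The rule is to shift every letter 12 places forward in the alphabet (wrapping around).
On "yqblqrayevo" that produces "kcnxcdmkqha".

kcnxcdmkqha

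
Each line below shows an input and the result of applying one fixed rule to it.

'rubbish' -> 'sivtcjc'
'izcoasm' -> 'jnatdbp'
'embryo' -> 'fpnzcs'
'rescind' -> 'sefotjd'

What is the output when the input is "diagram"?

enjbbsh

Looking at the pairs, the operation is to take characters alternately from the front and the back (1st, last, 2nd, 2nd-last, ...), then shift every letter 1 place forward in the alphabet (wrapping around).
"diagram" → "dmiaarg" → "enjbbsh".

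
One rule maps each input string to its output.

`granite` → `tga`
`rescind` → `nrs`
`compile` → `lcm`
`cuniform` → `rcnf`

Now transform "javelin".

ijv

What's happening: move the last 3 characters to the front (rotate right by 3), then keep every other character starting from the second (positions 2nd, 4th, 6th, ...).
For "javelin", step one produces "linjave"; step two turns that into "ijv".
(Check on "rescind": → "indresc" → "nrs" ✓)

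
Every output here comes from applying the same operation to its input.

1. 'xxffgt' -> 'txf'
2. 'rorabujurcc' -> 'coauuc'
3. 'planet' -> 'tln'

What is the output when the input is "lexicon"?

neio

What's happening: move the last character to the front, then keep every other character starting from the first (positions 1st, 3rd, 5th, ...).
"lexicon" → "nlexico" → "neio".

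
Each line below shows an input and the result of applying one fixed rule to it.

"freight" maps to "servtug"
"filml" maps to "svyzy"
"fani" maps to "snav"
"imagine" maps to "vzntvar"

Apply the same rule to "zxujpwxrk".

Looking at the pairs, the operation is to shift every letter 13 places forward in the alphabet (wrapping around) — i.e. ROT13.
"zxujpwxrk" → "mkhwcjkex".

mkhwcjkex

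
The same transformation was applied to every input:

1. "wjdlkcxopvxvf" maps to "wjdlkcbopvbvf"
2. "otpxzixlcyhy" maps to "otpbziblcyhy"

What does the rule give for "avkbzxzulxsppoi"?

The pattern: replace every "x" with "b".
Applying that to "avkbzxzulxsppoi" gives "avkbzbzulbsppoi".

avkbzbzulbsppoi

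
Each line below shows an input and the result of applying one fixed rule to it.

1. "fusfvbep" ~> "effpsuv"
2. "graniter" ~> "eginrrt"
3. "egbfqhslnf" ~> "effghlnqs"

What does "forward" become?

dforrw

In each case the input is transformed by: sort the characters into alphabetical order, then delete the first character.
On "forward": the first step gives "adforrw", and the second then gives "dforrw".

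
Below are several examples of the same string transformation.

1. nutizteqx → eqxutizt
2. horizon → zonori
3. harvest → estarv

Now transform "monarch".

rchona

Rule — delete the first character, then move the last 3 characters to the front (rotate right by 3).
Doing the same to "monarch": "rchona".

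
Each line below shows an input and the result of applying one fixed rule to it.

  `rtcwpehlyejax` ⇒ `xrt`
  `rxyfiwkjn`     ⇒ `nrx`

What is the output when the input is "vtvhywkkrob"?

bvt

In each case the input is transformed by: move the first 2 characters to the end (rotate left by 2), then keep only the last 3 characters.
"vtvhywkkrob" → "vhywkkrobvt" → "bvt".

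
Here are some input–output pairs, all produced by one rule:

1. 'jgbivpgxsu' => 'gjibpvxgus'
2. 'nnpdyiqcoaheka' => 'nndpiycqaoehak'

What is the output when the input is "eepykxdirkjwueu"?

Each output is the input with this applied: swap each adjacent pair of characters (1↔2, 3↔4, ...).
Applying that to "eepykxdirkjwueu" gives "eeypxkidkrwjeuu".

eeypxkidkrwjeuu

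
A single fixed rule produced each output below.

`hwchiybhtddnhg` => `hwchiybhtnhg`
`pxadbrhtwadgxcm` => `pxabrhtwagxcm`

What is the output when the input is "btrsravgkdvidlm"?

Looking at the pairs, the operation is to remove every "d".
So "btrsravgkdvidlm" becomes "btrsravgkvilm".

btrsravgkvilm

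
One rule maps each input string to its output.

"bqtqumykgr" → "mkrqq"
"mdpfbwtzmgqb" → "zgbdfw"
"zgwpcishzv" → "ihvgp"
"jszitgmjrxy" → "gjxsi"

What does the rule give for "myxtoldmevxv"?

The transformation: keep every other character starting from the second (positions 2nd, 4th, 6th, ...), then move the last 3 characters to the front (rotate right by 3).
"myxtoldmevxv" → "ytlmvv" → "mvvytl".

mvvytl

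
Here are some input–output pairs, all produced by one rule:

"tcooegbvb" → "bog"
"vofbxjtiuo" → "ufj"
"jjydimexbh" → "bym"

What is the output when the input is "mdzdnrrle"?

What's happening: keep one character in every 3, starting at position 3 (positions 3rd, 6th, 9th, ...), then move the last character to the front.
So "mdzdnrrle" becomes "ezr".

ezr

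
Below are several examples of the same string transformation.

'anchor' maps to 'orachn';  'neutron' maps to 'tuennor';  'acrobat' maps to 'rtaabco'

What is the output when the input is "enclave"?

nvaceel

The pattern: sort the characters into alphabetical order, then move the last 2 characters to the front (rotate right by 2).
Working it through for "enclave": intermediate "aceelnv", final "nvaceel".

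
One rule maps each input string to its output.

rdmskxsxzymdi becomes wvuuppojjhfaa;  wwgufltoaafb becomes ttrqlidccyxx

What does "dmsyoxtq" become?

In each case the input is transformed by: sort the characters into reverse alphabetical order, then shift every letter 3 places backward in the alphabet (wrapping around).
"dmsyoxtq" → "vuqpnlja".
(Check on "rdmskxsxzymdi": → "zyxxssrmmkidd" → "wvuuppojjhfaa" ✓)

vuqpnlja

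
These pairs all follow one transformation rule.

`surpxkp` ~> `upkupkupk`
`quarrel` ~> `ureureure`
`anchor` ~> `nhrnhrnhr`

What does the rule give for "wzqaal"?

What's happening: keep every other character starting from the second (positions 2nd, 4th, 6th, ...), then write the whole string 3 times in a row.
Applying both steps to "wzqaal": "zal", then "zalzalzal".

zalzalzal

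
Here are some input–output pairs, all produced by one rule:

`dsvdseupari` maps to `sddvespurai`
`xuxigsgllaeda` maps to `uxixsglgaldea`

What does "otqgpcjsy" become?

togqcpsjy

What's happening: swap each adjacent pair of characters (1↔2, 3↔4, ...).
For "otqgpcjsy" the result is "togqcpsjy".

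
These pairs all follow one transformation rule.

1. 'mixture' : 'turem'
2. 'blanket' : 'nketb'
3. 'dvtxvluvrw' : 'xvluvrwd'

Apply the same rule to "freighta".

ightaf

The pattern: move the first character to the end, then delete the first 2 characters.
Working it through for "freighta": intermediate "reightaf", final "ightaf".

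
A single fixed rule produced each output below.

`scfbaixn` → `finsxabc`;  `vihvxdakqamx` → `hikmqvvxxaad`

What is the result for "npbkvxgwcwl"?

klnpvwwxbcg

The rule is to sort the characters into alphabetical order, then move the first 3 characters to the end (rotate left by 3).
Doing the same to "npbkvxgwcwl": "klnpvwwxbcg".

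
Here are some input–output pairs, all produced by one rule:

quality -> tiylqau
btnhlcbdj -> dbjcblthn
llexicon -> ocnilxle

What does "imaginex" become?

enxiigma

The transformation: move the last 2 characters to the front (rotate right by 2), then take characters alternately from the front and the back (1st, last, 2nd, 2nd-last, ...).
Applying both steps to "imaginex": "eximagin", then "enxiigma".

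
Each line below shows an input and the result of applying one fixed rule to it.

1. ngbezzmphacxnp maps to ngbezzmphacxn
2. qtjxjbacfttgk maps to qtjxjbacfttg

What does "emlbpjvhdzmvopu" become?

emlbpjvhdzmvop

Each output is the input with this applied: delete the last character.
For "emlbpjvhdzmvopu" the result is "emlbpjvhdzmvop".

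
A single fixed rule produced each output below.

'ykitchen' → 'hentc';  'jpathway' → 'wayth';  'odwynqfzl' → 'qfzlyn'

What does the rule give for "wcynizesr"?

zesrni

What's happening: delete the first 3 characters, then move the first 2 characters to the end (rotate left by 2).
"wcynizesr" → "nizesr" → "zesrni".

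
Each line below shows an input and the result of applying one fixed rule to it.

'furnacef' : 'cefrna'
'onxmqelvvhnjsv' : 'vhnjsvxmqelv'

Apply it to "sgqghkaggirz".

The pattern: delete the first 2 characters, then swap the front and back halves of the string.
For "sgqghkaggirz" the result is "ggirzqghka".

ggirzqghka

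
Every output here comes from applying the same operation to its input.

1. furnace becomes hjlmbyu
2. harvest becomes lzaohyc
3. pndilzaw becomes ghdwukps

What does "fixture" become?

Looking at the pairs, the operation is to shift every letter 7 places forward in the alphabet (wrapping around), then move the last 3 characters to the front (rotate right by 3).
For "fixture", step one produces "mpeabyl"; step two turns that into "bylmpea".
(Check on "pndilzaw": → "wukpsghd" → "ghdwukps" ✓)

bylmpea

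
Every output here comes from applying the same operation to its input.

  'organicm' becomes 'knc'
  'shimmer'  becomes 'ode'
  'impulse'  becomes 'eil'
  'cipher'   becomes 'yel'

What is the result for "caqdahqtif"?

Rule — shift every letter 4 places backward in the alphabet (wrapping around), then keep only the first 3 characters.
"caqdahqtif" → "ywm".

ywm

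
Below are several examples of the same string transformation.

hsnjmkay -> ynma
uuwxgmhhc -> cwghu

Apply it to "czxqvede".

exvd

Looking at the pairs, the operation is to swap the first and last characters, then keep every other character starting from the first (positions 1st, 3rd, 5th, ...).
"czxqvede" → "ezxqvedc" → "exvd".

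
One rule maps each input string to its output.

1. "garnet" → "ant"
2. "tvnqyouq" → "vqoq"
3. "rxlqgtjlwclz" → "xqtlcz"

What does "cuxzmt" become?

The transformation: keep every other character starting from the second (positions 2nd, 4th, 6th, ...).
So "cuxzmt" becomes "uzt".

uzt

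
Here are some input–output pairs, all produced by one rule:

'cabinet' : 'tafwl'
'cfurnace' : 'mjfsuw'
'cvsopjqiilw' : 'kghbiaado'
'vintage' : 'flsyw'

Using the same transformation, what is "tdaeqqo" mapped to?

The pattern: shift every letter 8 places backward in the alphabet (wrapping around), then delete the first 2 characters.
On "tdaeqqo": the first step gives "lvswiig", and the second then gives "swiig".

swiig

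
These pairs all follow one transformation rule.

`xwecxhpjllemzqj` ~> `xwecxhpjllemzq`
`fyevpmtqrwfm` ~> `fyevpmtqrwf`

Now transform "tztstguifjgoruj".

tztstguifjgoru

Each output is the input with this applied: delete the last character.
Doing the same to "tztstguifjgoruj": "tztstguifjgoru".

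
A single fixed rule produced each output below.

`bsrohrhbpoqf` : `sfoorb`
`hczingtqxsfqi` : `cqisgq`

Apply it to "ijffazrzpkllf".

jlfkzz

Rule — keep every other character starting from the second (positions 2nd, 4th, 6th, ...), then take characters alternately from the front and the back (1st, last, 2nd, 2nd-last, ...).
On "ijffazrzpkllf": the first step gives "jfzzkl", and the second then gives "jlfkzz".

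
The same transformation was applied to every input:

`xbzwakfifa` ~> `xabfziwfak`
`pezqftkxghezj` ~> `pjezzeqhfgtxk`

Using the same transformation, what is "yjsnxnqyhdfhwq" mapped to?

yqjwshnfxdnhqy

Each output is the input with this applied: take characters alternately from the front and the back (1st, last, 2nd, 2nd-last, ...).
So "yjsnxnqyhdfhwq" becomes "yqjwshnfxdnhqy".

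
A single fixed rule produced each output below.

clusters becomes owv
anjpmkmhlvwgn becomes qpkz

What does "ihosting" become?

Rule — shift every letter 3 places forward in the alphabet (wrapping around), then keep one character in every 3, starting at position 2 (positions 2nd, 5th, 8th, ...).
"ihosting" → "lkrvwlqj" → "kwj".

kwj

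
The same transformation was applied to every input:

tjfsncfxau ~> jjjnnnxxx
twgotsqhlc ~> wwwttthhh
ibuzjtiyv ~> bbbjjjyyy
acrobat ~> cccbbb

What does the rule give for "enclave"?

In each case the input is transformed by: keep one character in every 3, starting at position 2 (positions 2nd, 5th, 8th, ...), then repeat every character 3 times.
Working it through for "enclave": intermediate "na", final "nnnaaa".

nnnaaa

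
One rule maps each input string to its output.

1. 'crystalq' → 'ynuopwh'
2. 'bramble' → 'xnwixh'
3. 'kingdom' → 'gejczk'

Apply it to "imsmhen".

The transformation: shift every letter 4 places backward in the alphabet (wrapping around), then delete the last character.
Working it through for "imsmhen": intermediate "eioidaj", final "eioida".

eioida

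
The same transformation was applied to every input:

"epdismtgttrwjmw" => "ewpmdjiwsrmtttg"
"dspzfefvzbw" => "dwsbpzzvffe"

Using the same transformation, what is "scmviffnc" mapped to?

Each output is the input with this applied: take characters alternately from the front and the back (1st, last, 2nd, 2nd-last, ...).
For "scmviffnc" the result is "sccnmfvfi".

sccnmfvfi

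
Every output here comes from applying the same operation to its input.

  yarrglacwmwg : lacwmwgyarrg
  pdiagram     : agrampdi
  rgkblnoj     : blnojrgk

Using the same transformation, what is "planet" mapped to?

Rule — move the last character to the front, then swap the front and back halves of the string.
"planet" → "tplane" → "anetpl".

anetpl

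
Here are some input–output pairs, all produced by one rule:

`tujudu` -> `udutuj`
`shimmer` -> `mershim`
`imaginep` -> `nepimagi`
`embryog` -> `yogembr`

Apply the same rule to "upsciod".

Looking at the pairs, the operation is to move the last 3 characters to the front (rotate right by 3).
On "upsciod" that produces "iodupsc".

iodupsc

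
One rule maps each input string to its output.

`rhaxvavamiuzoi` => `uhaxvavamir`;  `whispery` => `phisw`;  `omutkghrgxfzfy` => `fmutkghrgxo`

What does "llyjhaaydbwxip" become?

wlyjhaaydbl

The transformation: delete the last 3 characters, then swap the first and last characters.
On "llyjhaaydbwxip": the first step gives "llyjhaaydbw", and the second then gives "wlyjhaaydbl".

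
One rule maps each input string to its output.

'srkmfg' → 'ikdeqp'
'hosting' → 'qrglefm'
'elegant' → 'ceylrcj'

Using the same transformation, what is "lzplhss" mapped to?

njfqqjx

What's happening: shift every letter 2 places backward in the alphabet (wrapping around), then move the first 2 characters to the end (rotate left by 2).
Working it through for "lzplhss": intermediate "jxnjfqq", final "njfqqjx".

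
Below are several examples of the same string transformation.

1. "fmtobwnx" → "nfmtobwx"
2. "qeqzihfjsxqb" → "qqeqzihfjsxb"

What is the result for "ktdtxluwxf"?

xktdtxluwf

In each case the input is transformed by: move the last character to the front, then swap the first and last characters.
Doing the same to "ktdtxluwxf": "xktdtxluwf".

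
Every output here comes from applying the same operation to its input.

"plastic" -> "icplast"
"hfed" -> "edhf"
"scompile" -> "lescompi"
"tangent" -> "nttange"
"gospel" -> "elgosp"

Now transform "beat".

atbe

Looking at the pairs, the operation is to move the last 2 characters to the front (rotate right by 2).
On "beat" that produces "atbe".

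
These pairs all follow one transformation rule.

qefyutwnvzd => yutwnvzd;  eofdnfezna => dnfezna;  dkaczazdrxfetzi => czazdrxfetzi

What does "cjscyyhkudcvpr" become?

cyyhkudcvpr

In each case the input is transformed by: delete the first 3 characters.
"cjscyyhkudcvpr" → "cyyhkudcvpr".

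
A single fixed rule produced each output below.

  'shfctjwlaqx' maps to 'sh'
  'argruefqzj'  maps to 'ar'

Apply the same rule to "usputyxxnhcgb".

us

The pattern: keep only the first 2 characters.
On "usputyxxnhcgb" that produces "us".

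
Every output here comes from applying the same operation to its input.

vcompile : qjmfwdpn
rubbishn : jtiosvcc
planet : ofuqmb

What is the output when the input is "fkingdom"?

hepngljo

What's happening: shift every letter 1 place forward in the alphabet (wrapping around), then swap the front and back halves of the string.
On "fkingdom" that produces "hepngljo".
(Check on "rubbishn": → "svccjtio" → "jtiosvcc" ✓)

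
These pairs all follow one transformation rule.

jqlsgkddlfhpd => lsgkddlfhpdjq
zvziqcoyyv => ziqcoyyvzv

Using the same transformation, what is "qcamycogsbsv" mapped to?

amycogsbsvqc

The transformation: move the first 2 characters to the end (rotate left by 2).
For "qcamycogsbsv" the result is "amycogsbsvqc".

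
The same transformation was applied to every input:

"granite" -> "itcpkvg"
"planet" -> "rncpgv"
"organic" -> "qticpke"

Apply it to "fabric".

hcdtke

The transformation: shift every letter 2 places forward in the alphabet (wrapping around).
For "fabric" the result is "hcdtke".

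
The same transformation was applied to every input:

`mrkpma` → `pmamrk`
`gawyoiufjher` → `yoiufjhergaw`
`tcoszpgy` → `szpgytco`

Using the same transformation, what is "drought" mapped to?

The transformation: move the first 3 characters to the end (rotate left by 3).
So "drought" becomes "ughtdro".

ughtdro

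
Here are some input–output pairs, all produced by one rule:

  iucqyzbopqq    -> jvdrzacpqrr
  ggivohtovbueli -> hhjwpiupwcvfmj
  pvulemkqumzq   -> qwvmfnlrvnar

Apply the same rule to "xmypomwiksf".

ynzqpnxjltg

The rule is to shift every letter 1 place forward in the alphabet (wrapping around).
Applying that to "xmypomwiksf" gives "ynzqpnxjltg".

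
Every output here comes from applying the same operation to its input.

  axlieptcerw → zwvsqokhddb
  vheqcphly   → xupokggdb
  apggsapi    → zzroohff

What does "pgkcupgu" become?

ttoojffb

The pattern: shift every letter 1 place backward in the alphabet (wrapping around), then sort the characters into reverse alphabetical order.
Applying that to "pgkcupgu" gives "ttoojffb".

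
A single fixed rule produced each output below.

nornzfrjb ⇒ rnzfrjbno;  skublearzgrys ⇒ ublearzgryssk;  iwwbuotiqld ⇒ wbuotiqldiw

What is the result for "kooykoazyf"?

oykoazyfko

The pattern: move the first 2 characters to the end (rotate left by 2).
On "kooykoazyf" that produces "oykoazyfko".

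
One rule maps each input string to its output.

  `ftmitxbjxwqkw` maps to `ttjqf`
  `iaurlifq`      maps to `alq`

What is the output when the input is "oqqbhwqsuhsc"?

qhss

Looking at the pairs, the operation is to move the first character to the end, then keep one character in every 3, starting at position 1 (positions 1st, 4th, 7th, ...).
For "oqqbhwqsuhsc", step one produces "qqbhwqsuhsco"; step two turns that into "qhss".
(Check on "iaurlifq": → "aurlifqi" → "alq" ✓)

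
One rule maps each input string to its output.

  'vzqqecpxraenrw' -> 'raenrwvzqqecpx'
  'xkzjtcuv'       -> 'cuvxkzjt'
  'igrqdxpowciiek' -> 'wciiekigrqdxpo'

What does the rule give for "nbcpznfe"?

Looking at the pairs, the operation is to move the first character to the end, then swap the front and back halves of the string.
For "nbcpznfe", step one produces "bcpznfen"; step two turns that into "nfenbcpz".

nfenbcpz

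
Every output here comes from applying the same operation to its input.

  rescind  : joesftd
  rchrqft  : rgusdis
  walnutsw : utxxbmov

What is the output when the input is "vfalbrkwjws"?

kxtwgbmcslx

The pattern: move the last 3 characters to the front (rotate right by 3), then shift every letter 1 place forward in the alphabet (wrapping around).
Applying both steps to "vfalbrkwjws": "jwsvfalbrkw", then "kxtwgbmcslx".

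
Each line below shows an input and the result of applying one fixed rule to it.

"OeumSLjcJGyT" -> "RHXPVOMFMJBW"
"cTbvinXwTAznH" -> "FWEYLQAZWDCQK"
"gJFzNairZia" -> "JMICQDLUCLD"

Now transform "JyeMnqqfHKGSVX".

MBHPQTTIKNJVYA

What's happening: shift every letter 3 places forward in the alphabet (wrapping around), then convert every letter to uppercase.
For "JyeMnqqfHKGSVX", step one produces "MbhPqttiKNJVYA"; step two turns that into "MBHPQTTIKNJVYA".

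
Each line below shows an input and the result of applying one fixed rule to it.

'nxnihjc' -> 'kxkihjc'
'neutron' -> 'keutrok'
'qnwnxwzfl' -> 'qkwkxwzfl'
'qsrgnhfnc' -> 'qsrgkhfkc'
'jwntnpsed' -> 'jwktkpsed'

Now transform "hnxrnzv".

Each output is the input with this applied: replace every "n" with "k".
For "hnxrnzv" the result is "hkxrkzv".

hkxrkzv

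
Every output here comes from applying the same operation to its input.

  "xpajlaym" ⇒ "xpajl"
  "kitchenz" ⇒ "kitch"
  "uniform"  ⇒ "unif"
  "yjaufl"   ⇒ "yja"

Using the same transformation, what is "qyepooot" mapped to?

qyepo

The transformation: delete the last 3 characters.
"qyepooot" → "qyepo".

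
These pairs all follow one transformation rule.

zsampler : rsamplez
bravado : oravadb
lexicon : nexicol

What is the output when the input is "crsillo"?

orsillc

The pattern: swap the first and last characters.
So "crsillo" becomes "orsillc".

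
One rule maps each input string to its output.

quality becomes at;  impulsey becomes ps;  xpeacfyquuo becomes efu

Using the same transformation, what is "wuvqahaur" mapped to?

vhr

In each case the input is transformed by: keep one character in every 3, starting at position 3 (positions 3rd, 6th, 9th, ...).
On "wuvqahaur" that produces "vhr".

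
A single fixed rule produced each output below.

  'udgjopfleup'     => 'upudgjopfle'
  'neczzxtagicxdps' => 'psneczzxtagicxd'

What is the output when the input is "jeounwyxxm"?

In each case the input is transformed by: move the last 2 characters to the front (rotate right by 2).
"jeounwyxxm" → "xmjeounwyx".

xmjeounwyx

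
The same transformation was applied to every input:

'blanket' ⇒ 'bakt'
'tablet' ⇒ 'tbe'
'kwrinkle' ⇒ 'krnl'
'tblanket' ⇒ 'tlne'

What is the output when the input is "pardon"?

Each output is the input with this applied: keep every other character starting from the first (positions 1st, 3rd, 5th, ...).
On "pardon" that produces "pro".

pro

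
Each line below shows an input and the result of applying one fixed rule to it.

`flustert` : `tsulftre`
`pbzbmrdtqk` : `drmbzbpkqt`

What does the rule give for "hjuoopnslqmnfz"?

mqlsnpooujhzfn

The pattern: move the last 3 characters to the front (rotate right by 3), then reverse the string.
On "hjuoopnslqmnfz": the first step gives "nfzhjuoopnslqm", and the second then gives "mqlsnpooujhzfn".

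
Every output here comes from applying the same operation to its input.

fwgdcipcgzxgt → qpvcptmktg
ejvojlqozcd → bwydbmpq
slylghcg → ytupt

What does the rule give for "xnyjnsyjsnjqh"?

Rule — delete the first 3 characters, then shift every letter 13 places forward in the alphabet (wrapping around) — i.e. ROT13.
Starting from "xnyjnsyjsnjqh": after the first operation, "jnsyjsnjqh"; after the second, "waflwfawdu".
(Check on "ejvojlqozcd": → "ojlqozcd" → "bwydbmpq" ✓)

waflwfawdu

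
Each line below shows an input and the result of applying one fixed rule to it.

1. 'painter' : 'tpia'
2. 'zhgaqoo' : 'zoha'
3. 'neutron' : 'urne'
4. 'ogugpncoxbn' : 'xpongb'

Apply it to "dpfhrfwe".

The rule is to sort the characters into reverse alphabetical order, then keep every other character starting from the first (positions 1st, 3rd, 5th, ...).
Starting from "dpfhrfwe": after the first operation, "wrphffed"; after the second, "wpfe".

wpfe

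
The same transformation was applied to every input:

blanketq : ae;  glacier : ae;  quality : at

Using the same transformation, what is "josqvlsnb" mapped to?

Looking at the pairs, the operation is to keep one character in every 3, starting at position 3 (positions 3rd, 6th, 9th, ...).
On "josqvlsnb" that produces "slb".

slb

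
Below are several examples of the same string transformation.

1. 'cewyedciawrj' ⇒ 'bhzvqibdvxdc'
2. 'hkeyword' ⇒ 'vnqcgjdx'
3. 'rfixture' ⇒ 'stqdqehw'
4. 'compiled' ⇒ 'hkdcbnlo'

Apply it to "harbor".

anqgzq

Looking at the pairs, the operation is to swap the front and back halves of the string, then shift every letter 1 place backward in the alphabet (wrapping around).
For "harbor", step one produces "borhar"; step two turns that into "anqgzq".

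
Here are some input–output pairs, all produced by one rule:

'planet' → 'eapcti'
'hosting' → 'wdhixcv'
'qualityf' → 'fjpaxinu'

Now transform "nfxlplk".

cumaeaz

The rule is to shift every letter 11 places backward in the alphabet (wrapping around).
Applying that to "nfxlplk" gives "cumaeaz".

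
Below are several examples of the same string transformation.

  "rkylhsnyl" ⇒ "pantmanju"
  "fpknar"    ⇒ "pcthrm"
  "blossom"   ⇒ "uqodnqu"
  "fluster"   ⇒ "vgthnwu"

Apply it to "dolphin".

The transformation: shift every letter 2 places forward in the alphabet (wrapping around), then move the last 3 characters to the front (rotate right by 3).
Doing the same to "dolphin": "jkpfqnr".

jkpfqnr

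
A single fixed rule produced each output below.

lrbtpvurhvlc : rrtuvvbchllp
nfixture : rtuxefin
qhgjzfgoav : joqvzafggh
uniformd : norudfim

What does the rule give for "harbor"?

Rule — sort the characters into alphabetical order, then swap the front and back halves of the string.
"harbor" → "orrabh".

orrabh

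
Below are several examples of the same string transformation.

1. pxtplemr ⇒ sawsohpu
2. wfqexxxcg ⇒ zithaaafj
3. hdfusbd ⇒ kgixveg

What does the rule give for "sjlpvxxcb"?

vmosyaafe

The pattern: shift every letter 3 places forward in the alphabet (wrapping around).
"sjlpvxxcb" → "vmosyaafe".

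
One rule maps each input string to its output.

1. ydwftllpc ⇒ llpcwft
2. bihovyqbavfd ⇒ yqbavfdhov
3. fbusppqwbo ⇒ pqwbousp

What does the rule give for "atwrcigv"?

igvwrc

Rule — delete the first 2 characters, then move the first 3 characters to the end (rotate left by 3).
Applying both steps to "atwrcigv": "wrcigv", then "igvwrc".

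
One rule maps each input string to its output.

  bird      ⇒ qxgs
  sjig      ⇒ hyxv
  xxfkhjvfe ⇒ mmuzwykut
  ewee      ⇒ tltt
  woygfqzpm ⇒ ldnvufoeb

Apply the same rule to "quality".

fjpaxin

Rule — shift every letter 11 places backward in the alphabet (wrapping around).
On "quality" that produces "fjpaxin".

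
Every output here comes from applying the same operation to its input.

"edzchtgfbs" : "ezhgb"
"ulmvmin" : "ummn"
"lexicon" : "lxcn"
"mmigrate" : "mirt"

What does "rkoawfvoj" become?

rowvj

The pattern: keep every other character starting from the first (positions 1st, 3rd, 5th, ...).
On "rkoawfvoj" that produces "rowvj".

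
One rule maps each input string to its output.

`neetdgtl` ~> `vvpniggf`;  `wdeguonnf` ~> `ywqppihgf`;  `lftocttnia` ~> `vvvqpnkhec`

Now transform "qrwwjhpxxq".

zzyytssrlj

Rule — sort the characters into reverse alphabetical order, then shift every letter 2 places forward in the alphabet (wrapping around).
On "qrwwjhpxxq": the first step gives "xxwwrqqpjh", and the second then gives "zzyytssrlj".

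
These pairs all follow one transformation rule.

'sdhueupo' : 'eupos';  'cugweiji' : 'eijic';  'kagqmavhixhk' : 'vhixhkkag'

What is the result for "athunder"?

ndera

Each output is the input with this applied: swap the front and back halves of the string, then delete the last 3 characters.
Working it through for "athunder": intermediate "nderathu", final "ndera".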